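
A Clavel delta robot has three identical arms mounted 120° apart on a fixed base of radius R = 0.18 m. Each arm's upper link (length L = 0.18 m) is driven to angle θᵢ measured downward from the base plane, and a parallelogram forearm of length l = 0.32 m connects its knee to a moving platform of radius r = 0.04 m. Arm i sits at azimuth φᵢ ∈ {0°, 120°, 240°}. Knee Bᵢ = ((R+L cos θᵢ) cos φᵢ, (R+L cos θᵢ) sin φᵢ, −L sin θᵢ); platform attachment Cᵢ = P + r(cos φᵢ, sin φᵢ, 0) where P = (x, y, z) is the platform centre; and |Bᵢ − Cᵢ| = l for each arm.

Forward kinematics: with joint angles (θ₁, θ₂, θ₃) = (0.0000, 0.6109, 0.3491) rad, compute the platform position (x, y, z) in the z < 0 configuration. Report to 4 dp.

(0.0306, -0.0175, -0.1355)

centre 1 = (0.3200·cos0.0°, 0.3200·sin0.0°, 0.0000) = (0.3200, 0.0000, 0.0000)
centre 2 = (0.2874·cos120.0°, 0.2874·sin120.0°, -0.1032) = (-0.1437, 0.2489, -0.1032)
φ3=240.0°: virtual centre (-0.1546, -0.2677, -0.0616), radius l
|centre ₂|²−|centre ₁|² = -0.0091;  |centre ₃|²−|centre ₁|² = -0.0030
[-0.9274 0.4979 -0.2065]·P = -0.0091;  [-0.9491 -0.5355 -0.1231]·P = -0.0030
Cramer: x(z) = 0.0066-0.1773z;  y(z) = -0.0060+0.0844z
quadratic in z: (1.0386)z²+(0.1101)z+(-0.0041)=0, √Δ=0.1713 → z ∈ {-0.1355, 0.0294}; z = -0.1355 (taking z<0)
x = 0.0306, y = -0.0175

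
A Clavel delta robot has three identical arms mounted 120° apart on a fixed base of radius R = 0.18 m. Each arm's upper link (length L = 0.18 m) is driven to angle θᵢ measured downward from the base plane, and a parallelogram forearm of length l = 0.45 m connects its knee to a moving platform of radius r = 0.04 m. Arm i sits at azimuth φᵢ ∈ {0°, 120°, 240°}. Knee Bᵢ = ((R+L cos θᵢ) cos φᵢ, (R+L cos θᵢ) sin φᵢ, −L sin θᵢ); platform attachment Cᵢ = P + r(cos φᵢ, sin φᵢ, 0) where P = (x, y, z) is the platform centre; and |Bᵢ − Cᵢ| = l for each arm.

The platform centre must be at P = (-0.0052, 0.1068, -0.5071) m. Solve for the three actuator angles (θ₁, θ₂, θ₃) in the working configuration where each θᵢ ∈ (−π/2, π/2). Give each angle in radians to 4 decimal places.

rotate P by −φ1: (-0.0052, 0.1068, -0.5071)
  A=0.1452, B=-0.5071, C=(l²−L²−A²−y'²−z²)/(2L)=-0.3321
  √(A²+B²)=0.5275;  θ1 = -1.2919+2.2517 ≈ 0.9598
φ2=120.0° → target in arm frame (0.0951, -0.0489)
  e−x'=0.0449;  (l²−L²−(e−x')²−y'²−z²)/2L = -0.2541
  √(A²+B²)=0.5091;  θ2 = -1.4825+2.0933 ≈ 0.6108
rotate P by −φ3: (-0.0899, -0.0579, -0.5071)
  A=0.2299, B=-0.5071, C=(l²−L²−A²−y'²−z²)/(2L)=-0.3979
  θ3 = atan2(B,A) + arccos(C/0.5568) = 1.2218

θ₁ = 0.9598, θ₂ = 0.6108, θ₃ = 1.2218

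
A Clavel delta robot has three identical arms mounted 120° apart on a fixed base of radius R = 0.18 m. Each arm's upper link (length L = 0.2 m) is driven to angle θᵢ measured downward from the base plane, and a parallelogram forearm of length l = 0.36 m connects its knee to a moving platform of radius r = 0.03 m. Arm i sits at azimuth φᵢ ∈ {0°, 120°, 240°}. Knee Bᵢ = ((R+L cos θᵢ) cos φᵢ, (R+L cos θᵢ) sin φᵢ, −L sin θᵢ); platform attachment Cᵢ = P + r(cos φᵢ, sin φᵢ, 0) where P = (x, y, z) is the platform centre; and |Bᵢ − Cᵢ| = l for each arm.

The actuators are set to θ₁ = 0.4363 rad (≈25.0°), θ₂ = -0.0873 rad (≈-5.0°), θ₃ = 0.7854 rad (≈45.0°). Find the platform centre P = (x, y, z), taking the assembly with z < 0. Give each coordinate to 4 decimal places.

(-0.0021, 0.0726, -0.1994)

S1 = (0.3313·cos0.0°, 0.3313·sin0.0°, -0.0845) = (0.3313, 0.0000, -0.0845)
arm 2 at φ=120.0°: (R−r)+L cos θ2 = 0.3492;  S2 = (-0.1746, 0.3024, 0.0174)
arm 3 at φ=240.0°: (R−r)+L cos θ3 = 0.2914;  S3 = (-0.1457, -0.2524, -0.1414)
eliminate P² terms by subtracting sphere 1 from 2 and 3
plane₁₂: -1.0118x+0.6049y+0.2039z = 0.0054
det = 1.0877;  x = 0.0041+0.0313z,  y = 0.0158+-0.2847z
quadratic in z: (1.0820)z²+(0.1395)z+(-0.0152)=0, √Δ=0.2920 → z ∈ {-0.1994, 0.0704}; z = -0.1994 (taking z<0)
x = -0.0021, y = 0.0726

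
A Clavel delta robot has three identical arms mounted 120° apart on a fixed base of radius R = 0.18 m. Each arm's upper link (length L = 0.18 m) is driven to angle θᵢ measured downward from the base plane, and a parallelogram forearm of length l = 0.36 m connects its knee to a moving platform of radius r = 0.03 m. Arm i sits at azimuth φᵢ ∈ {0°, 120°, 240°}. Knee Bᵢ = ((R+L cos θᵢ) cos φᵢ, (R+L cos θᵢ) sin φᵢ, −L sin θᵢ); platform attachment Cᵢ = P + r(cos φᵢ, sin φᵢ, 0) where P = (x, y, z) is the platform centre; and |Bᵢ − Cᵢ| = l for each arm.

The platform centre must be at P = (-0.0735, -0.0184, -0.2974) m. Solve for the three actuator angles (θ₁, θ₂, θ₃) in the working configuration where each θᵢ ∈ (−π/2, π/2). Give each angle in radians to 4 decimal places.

arm 1 (φ=0.0°): x'=-0.0735, y'=-0.0184
  e−x'=0.2235;  (l²−L²−(e−x')²−y'²−z²)/2L = -0.1154
  θ1 = atan2(B,A) + arccos(C/0.3720) = 0.9598
rotate P by −φ2: (0.0208, 0.0729, -0.2974)
  A cos θ + B sin θ = C:  0.1292·cos θ + -0.2974·sin θ = -0.0368
  γ=atan2(-0.2974,0.1292)=-1.1610;  ψ=arccos(-0.1135)=1.6845;  θ2=γ+ψ≈0.5235
rotate P by −φ3: (0.0527, -0.0545, -0.2974)
  A cos θ + B sin θ = C:  0.0973·cos θ + -0.2974·sin θ = -0.0102
  θ3 = atan2(B,A) + arccos(C/0.3129) = 0.3489

θ₁ = 0.9598, θ₂ = 0.5235, θ₃ = 0.3489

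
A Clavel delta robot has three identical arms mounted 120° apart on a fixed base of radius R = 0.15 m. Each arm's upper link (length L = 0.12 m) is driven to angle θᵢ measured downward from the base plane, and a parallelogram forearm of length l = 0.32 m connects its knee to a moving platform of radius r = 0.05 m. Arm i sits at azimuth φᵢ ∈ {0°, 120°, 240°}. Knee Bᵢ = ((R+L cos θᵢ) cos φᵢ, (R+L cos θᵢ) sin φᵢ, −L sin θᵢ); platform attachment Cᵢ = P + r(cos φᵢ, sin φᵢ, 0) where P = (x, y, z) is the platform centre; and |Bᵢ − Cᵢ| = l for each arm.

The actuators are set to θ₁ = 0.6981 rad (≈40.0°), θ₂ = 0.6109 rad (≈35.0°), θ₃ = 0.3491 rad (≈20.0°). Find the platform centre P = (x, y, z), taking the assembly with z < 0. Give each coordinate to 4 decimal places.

(-0.0273, -0.0276, -0.3086)

centre 1 = (0.1919·cos0.0°, 0.1919·sin0.0°, -0.0771) = (0.1919, 0.0000, -0.0771)
centre 2 = (0.1983·cos120.0°, 0.1983·sin120.0°, -0.0688) = (-0.0991, 0.1717, -0.0688)
centre 3 = (0.2128·cos240.0°, 0.2128·sin240.0°, -0.0410) = (-0.1064, -0.1843, -0.0410)
eliminate P² terms by subtracting sphere 1 from 2 and 3
plane₁₂: -0.5822x+0.3435y+0.0166z = 0.0013
det = 0.4194;  x = -0.0045+0.0737z,  y = -0.0040+0.0766z
into |P−centre ₁|² = l²: 1.0113z² + 0.1247z + -0.0578 = 0;  Δ = 0.2495;  z = -0.3086 or 0.1853 → z<0 root = -0.3086
x = -0.0273, y = -0.0276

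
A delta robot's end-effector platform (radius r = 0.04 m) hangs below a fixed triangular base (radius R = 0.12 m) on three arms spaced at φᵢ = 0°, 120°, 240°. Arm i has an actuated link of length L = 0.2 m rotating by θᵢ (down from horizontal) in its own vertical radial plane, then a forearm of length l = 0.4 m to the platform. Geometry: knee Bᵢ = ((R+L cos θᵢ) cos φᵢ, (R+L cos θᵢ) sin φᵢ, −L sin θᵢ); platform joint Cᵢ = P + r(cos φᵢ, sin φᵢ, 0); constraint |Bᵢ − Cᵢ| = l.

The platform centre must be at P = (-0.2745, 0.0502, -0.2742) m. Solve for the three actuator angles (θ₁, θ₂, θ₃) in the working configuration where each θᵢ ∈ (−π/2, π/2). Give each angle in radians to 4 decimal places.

arm 1 (φ=0.0°): x'=-0.2745, y'=0.0502
  A cos θ + B sin θ = C:  0.3545·cos θ + -0.2742·sin θ = -0.2084
  √(A²+B²)=0.4482;  θ1 = -0.6584+2.0545 ≈ 1.3962
rotate P by −φ2: (0.1807, 0.2126, -0.2742)
  A cos θ + B sin θ = C:  -0.1007·cos θ + -0.2742·sin θ = -0.0264
  θ2 = atan2(B,A) + arccos(C/0.2921) = -0.2617
rotate P by −φ3: (0.0938, -0.2628, -0.2742)
  A=-0.0138, B=-0.2742, C=(l²−L²−A²−y'²−z²)/(2L)=-0.0611
  θ3 = atan2(B,A) + arccos(C/0.2745) = 0.1743

θ₁ = 1.3962, θ₂ = -0.2617, θ₃ = 0.1743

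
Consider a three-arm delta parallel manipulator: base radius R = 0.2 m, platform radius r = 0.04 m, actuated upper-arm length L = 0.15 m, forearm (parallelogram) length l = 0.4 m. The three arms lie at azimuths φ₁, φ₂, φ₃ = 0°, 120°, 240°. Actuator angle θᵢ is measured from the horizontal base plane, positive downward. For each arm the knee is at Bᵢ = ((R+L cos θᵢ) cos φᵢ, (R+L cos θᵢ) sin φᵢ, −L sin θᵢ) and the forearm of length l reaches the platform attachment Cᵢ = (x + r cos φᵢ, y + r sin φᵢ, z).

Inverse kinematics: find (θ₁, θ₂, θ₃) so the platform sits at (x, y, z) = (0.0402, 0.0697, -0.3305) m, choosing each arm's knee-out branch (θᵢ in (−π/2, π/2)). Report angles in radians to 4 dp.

arm 1 (φ=0.0°): x'=0.0402, y'=0.0697
  A=0.1198, B=-0.3305, C=(l²−L²−A²−y'²−z²)/(2L)=0.0302
  θ1 = atan2(B,A) + arccos(C/0.3515) = 0.2617
rotate P by −φ2: (0.0403, -0.0697, -0.3305)
  e−x'=0.1197;  (l²−L²−(e−x')²−y'²−z²)/2L = 0.0303
  γ=atan2(-0.3305,0.1197)=-1.2232;  ψ=arccos(0.0861)=1.4846;  θ2=γ+ψ≈0.2614
arm 3 (φ=240.0°): x'=-0.0805, y'=0.0000
  A=0.2405, B=-0.3305, C=(l²−L²−A²−y'²−z²)/(2L)=-0.0985
  √(A²+B²)=0.4087;  θ3 = -0.9418+1.8142 ≈ 0.8724

θ₁ = 0.2617, θ₂ = 0.2614, θ₃ = 0.8724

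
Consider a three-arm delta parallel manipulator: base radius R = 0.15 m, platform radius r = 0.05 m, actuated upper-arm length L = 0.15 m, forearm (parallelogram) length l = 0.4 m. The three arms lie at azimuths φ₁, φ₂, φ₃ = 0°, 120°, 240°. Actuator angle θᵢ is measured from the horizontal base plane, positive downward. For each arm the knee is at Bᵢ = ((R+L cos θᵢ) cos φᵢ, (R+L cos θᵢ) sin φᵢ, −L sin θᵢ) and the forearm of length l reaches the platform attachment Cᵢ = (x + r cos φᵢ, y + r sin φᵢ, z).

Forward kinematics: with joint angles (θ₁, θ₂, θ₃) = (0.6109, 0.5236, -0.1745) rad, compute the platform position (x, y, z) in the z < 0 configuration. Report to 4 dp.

φ1=0.0°: virtual centre (0.2229, 0.0000, -0.0860), radius l
φ2=120.0°: virtual centre (-0.1150, 0.1991, -0.0750), radius l
centre 3 = (0.2477·cos240.0°, 0.2477·sin240.0°, 0.0260) = (-0.1239, -0.2145, 0.0260)
subtract pairs → two planes through P
linear system: -0.6756x+0.3982y = 0.0014−0.0221z; -0.6935x+-0.4291y = 0.0050−0.2242z
Cramer: x(z) = -0.0046+0.1744z;  y(z) = -0.0042+0.2405z
into |P−centre ₁|² = l²: 1.0883z² + 0.0907z + -0.1009 = 0;  Δ = 0.4473;  z = -0.3489 or 0.2656 → z<0 root = -0.3489
x = -0.0654, y = -0.0881

(-0.0654, -0.0881, -0.3489)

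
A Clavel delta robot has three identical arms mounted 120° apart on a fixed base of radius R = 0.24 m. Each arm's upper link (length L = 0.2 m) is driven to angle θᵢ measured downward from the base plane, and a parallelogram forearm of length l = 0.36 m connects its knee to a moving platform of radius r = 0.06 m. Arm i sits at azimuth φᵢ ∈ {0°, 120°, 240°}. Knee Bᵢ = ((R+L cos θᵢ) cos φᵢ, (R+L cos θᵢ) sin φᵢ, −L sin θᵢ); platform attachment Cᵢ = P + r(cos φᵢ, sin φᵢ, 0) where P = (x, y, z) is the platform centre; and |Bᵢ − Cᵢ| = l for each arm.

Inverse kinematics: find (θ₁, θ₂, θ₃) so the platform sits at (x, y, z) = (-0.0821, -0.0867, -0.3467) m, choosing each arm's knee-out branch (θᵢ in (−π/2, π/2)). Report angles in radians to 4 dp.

φ1=0.0° → target in arm frame (-0.0821, -0.0867)
  e−x'=0.2621;  (l²−L²−(e−x')²−y'²−z²)/2L = -0.2670
  √(A²+B²)=0.4346;  θ1 = -0.9235+2.2324 ≈ 1.3090
φ2=120.0° → target in arm frame (-0.0340, 0.1145)
  e−x'=0.2140;  (l²−L²−(e−x')²−y'²−z²)/2L = -0.2238
  θ2 = atan2(B,A) + arccos(C/0.4074) = 1.1345
arm 3 (φ=240.0°): x'=0.1161, y'=-0.0278
  e−x'=0.0639;  (l²−L²−(e−x')²−y'²−z²)/2L = -0.0886
  θ3 = atan2(B,A) + arccos(C/0.3525) = 0.4363

θ₁ = 1.3090, θ₂ = 1.1345, θ₃ = 0.4363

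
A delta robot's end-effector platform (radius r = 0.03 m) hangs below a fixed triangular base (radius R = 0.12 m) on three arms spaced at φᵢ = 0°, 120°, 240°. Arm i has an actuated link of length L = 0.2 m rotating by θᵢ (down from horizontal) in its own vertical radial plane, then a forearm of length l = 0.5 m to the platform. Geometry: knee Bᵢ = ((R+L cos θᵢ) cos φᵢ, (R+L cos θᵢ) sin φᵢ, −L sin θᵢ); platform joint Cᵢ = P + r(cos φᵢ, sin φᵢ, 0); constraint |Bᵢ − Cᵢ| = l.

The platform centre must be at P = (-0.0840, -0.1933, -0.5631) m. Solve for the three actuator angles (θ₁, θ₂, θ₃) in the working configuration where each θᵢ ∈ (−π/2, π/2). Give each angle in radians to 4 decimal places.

θ₁ = 1.1345, θ₂ = 1.2217, θ₃ = 0.3490

rotate P by −φ1: (-0.0840, -0.1933, -0.5631)
  A cos θ + B sin θ = C:  0.1740·cos θ + -0.5631·sin θ = -0.4368
  √(A²+B²)=0.5894;  θ1 = -1.2711+2.4056 ≈ 1.1345
φ2=120.0° → target in arm frame (-0.1254, 0.1694)
  e−x'=0.2154;  (l²−L²−(e−x')²−y'²−z²)/2L = -0.4554
  √(A²+B²)=0.6029;  θ2 = -1.2054+2.4271 ≈ 1.2217
φ3=240.0° → target in arm frame (0.2094, 0.0239)
  A=-0.1194, B=-0.5631, C=(l²−L²−A²−y'²−z²)/(2L)=-0.3048
  √(A²+B²)=0.5756;  θ3 = -1.7797+2.1288 ≈ 0.3490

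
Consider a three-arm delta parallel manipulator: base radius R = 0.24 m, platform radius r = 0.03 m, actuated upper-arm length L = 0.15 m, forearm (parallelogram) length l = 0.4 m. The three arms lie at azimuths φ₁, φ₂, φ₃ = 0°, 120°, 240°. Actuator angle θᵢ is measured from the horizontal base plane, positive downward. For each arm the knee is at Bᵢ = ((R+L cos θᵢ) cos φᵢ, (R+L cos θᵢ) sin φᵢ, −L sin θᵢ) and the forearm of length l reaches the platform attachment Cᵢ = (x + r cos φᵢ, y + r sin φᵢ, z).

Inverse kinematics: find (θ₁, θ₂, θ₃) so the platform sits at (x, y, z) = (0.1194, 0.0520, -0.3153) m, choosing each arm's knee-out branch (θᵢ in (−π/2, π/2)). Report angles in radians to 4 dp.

θ₁ = 0.0001, θ₂ = 0.8726, θ₃ = 1.3093

arm 1 (φ=0.0°): x'=0.1194, y'=0.0520
  A cos θ + B sin θ = C:  0.0906·cos θ + -0.3153·sin θ = 0.0906
  √(A²+B²)=0.3281;  θ1 = -1.2910+1.2911 ≈ 0.0001
rotate P by −φ2: (-0.0147, -0.1294, -0.3153)
  A cos θ + B sin θ = C:  0.2247·cos θ + -0.3153·sin θ = -0.0971
  γ=atan2(-0.3153,0.2247)=-0.9517;  ψ=arccos(-0.2508)=1.8243;  θ2=γ+ψ≈0.8726
arm 3 (φ=240.0°): x'=-0.1047, y'=0.0774
  e−x'=0.3147;  (l²−L²−(e−x')²−y'²−z²)/2L = -0.2232
  γ=atan2(-0.3153,0.3147)=-0.7863;  ψ=arccos(-0.5010)=2.0956;  θ3=γ+ψ≈1.3093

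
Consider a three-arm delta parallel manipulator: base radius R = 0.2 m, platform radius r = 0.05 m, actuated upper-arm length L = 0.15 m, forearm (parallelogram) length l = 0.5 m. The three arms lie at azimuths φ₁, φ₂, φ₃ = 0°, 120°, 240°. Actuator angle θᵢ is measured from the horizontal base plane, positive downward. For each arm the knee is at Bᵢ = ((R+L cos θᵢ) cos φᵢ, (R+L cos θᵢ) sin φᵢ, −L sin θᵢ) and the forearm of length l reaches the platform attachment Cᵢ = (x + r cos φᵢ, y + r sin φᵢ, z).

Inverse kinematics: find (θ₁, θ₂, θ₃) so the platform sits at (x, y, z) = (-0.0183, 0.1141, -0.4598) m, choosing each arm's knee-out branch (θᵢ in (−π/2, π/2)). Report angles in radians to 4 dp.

θ₁ = 0.5237, θ₂ = -0.0001, θ₃ = 0.7852

rotate P by −φ1: (-0.0183, 0.1141, -0.4598)
  A=0.1683, B=-0.4598, C=(l²−L²−A²−y'²−z²)/(2L)=-0.0842
  √(A²+B²)=0.4896;  θ1 = -1.2199+1.7436 ≈ 0.5237
φ2=120.0° → target in arm frame (0.1080, -0.0412)
  A=0.0420, B=-0.4598, C=(l²−L²−A²−y'²−z²)/(2L)=0.0421
  θ2 = atan2(B,A) + arccos(C/0.4617) = -0.0001
φ3=240.0° → target in arm frame (-0.0897, -0.0729)
  A=0.2397, B=-0.4598, C=(l²−L²−A²−y'²−z²)/(2L)=-0.1556
  √(A²+B²)=0.5185;  θ3 = -1.0903+1.8755 ≈ 0.7852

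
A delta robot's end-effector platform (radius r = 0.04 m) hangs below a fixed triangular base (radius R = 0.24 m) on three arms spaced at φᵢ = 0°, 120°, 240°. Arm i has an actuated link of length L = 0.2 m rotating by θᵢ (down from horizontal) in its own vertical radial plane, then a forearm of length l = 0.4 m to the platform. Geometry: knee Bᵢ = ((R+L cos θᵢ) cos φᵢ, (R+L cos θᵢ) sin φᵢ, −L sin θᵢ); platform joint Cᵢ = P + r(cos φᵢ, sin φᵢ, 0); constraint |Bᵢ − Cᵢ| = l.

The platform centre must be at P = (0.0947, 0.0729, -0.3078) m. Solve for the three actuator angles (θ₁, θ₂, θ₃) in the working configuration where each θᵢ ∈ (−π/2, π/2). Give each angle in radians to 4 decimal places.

θ₁ = 0.2615, θ₂ = 0.6983, θ₃ = 1.2217

φ1=0.0° → target in arm frame (0.0947, 0.0729)
  A cos θ + B sin θ = C:  0.1053·cos θ + -0.3078·sin θ = 0.0221
  γ=atan2(-0.3078,0.1053)=-1.2412;  ψ=arccos(0.0681)=1.5027;  θ1=γ+ψ≈0.2615
rotate P by −φ2: (0.0158, -0.1185, -0.3078)
  A cos θ + B sin θ = C:  0.1842·cos θ + -0.3078·sin θ = -0.0568
  γ=atan2(-0.3078,0.1842)=-1.0315;  ψ=arccos(-0.1583)=1.7297;  θ2=γ+ψ≈0.6983
φ3=240.0° → target in arm frame (-0.1105, 0.0456)
  A cos θ + B sin θ = C:  0.3105·cos θ + -0.3078·sin θ = -0.1830
  √(A²+B²)=0.4372;  θ3 = -0.7811+2.0028 ≈ 1.2217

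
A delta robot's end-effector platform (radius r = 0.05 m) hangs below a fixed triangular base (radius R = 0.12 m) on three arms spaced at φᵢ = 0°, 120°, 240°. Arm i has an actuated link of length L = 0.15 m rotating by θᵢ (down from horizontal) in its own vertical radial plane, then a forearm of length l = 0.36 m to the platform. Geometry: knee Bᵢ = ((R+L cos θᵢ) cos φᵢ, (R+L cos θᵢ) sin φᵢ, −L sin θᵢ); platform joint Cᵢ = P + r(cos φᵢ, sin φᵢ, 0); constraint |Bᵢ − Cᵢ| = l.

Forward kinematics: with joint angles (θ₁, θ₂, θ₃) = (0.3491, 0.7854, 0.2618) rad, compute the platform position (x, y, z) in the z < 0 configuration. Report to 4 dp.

O1 = (0.2110·cos0.0°, 0.2110·sin0.0°, -0.0513) = (0.2110, 0.0000, -0.0513)
O2 = (0.1761·cos120.0°, 0.1761·sin120.0°, -0.1061) = (-0.0880, 0.1525, -0.1061)
O3 = (0.2149·cos240.0°, 0.2149·sin240.0°, -0.0388) = (-0.1074, -0.1861, -0.0388)
subtract pairs → two planes through P
plane₁₂: -0.5980x+0.3050y+-0.1095z = -0.0049
Cramer: x(z) = 0.0040-0.0795z;  y(z) = -0.0083+0.2032z
quadratic in z: (1.0476)z²+(0.1322)z+(-0.0841)=0, √Δ=0.6080 → z ∈ {-0.3533, 0.2271}; z = -0.3533 (taking z<0)
x = 0.0321, y = -0.0800

(0.0321, -0.0800, -0.3533)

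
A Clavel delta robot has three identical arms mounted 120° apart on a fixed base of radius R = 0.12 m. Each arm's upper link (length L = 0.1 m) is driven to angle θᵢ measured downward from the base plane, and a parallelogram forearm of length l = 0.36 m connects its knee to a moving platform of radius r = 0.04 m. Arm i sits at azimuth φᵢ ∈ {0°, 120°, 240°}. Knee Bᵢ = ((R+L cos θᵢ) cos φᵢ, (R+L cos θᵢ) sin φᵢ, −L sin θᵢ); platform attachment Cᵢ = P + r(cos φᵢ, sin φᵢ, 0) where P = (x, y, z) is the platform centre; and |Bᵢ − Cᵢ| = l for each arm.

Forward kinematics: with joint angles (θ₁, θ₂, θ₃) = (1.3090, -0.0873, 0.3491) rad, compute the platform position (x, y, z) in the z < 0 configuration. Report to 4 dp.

(-0.1688, 0.0454, -0.3248)

φ1=0.0°: virtual centre (0.1059, 0.0000, -0.0966), radius l
arm 2 at φ=120.0°: ρ2 = 0.1796;  centre 2 = (-0.0898, 0.1556, 0.0087)
centre 3 = (0.1740·cos240.0°, 0.1740·sin240.0°, -0.0342) = (-0.0870, -0.1507, -0.0342)
|centre ₂|²−|centre ₁|² = 0.0118;  |centre ₃|²−|centre ₁|² = 0.0109
[-0.3914 0.3111 0.2106]·P = 0.0118;  [-0.3857 -0.3013 0.1248]·P = 0.0109
Cramer: x(z) = -0.0292+0.4299z;  y(z) = 0.0012-0.1362z
quadratic in z: (1.2033)z²+(0.0767)z+(-0.1020)=0, √Δ=0.7050 → z ∈ {-0.3248, 0.2610}; z = -0.3248 (taking z<0)
x = -0.1688, y = 0.0454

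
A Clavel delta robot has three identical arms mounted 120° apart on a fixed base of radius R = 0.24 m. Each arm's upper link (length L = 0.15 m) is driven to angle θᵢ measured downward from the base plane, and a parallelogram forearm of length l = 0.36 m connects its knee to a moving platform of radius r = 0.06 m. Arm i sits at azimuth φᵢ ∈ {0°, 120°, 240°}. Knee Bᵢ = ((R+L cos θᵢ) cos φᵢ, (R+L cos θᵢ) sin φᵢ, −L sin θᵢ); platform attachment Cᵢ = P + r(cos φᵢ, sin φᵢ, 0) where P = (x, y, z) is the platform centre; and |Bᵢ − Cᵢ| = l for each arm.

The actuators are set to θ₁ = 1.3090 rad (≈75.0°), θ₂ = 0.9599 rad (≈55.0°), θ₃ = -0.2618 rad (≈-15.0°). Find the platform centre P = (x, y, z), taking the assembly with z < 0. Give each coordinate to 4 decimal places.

φ1=0.0°: virtual centre (0.2188, 0.0000, -0.1449), radius l
S2 = (0.2660·cos120.0°, 0.2660·sin120.0°, -0.1229) = (-0.1330, 0.2304, -0.1229)
φ3=240.0°: virtual centre (-0.1624, -0.2814, 0.0388), radius l
subtract pairs → two planes through P
linear system: -0.7037x+0.4608y = 0.0170−0.0440z; -0.7625x+-0.5627y = 0.0382−0.3674z
Cramer: x(z) = -0.0363+0.2597z;  y(z) = -0.0186+0.3010z
sphere 1 gives Az²+Bz+C=0 with A=1.1581, B=0.1460, C=-0.0432;  B²−4AC=0.2212;  roots -0.2661, 0.1400;  negative root z = -0.2661
x = -0.1055, y = -0.0987

(-0.1055, -0.0987, -0.2661)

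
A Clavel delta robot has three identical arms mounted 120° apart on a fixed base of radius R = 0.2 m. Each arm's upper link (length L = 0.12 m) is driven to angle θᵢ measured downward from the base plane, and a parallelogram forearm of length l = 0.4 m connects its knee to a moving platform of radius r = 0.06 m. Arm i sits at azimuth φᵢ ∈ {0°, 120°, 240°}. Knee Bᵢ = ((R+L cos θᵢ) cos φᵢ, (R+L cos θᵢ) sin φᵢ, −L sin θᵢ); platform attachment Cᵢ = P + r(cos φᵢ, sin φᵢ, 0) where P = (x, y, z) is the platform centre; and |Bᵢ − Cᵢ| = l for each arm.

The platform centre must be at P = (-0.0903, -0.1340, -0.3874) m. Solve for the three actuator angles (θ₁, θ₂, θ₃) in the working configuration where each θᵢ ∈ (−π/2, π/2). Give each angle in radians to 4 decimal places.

φ1=0.0° → target in arm frame (-0.0903, -0.1340)
  e−x'=0.2303;  (l²−L²−(e−x')²−y'²−z²)/2L = -0.3145
  θ1 = atan2(B,A) + arccos(C/0.4507) = 1.3086
rotate P by −φ2: (-0.0709, 0.1452, -0.3874)
  A=0.2109, B=-0.3874, C=(l²−L²−A²−y'²−z²)/(2L)=-0.2918
  γ=atan2(-0.3874,0.2109)=-1.0723;  ψ=arccos(-0.6616)=2.2938;  θ2=γ+ψ≈1.2215
φ3=240.0° → target in arm frame (0.1612, -0.0112)
  e−x'=-0.0212;  (l²−L²−(e−x')²−y'²−z²)/2L = -0.0211
  θ3 = atan2(B,A) + arccos(C/0.3880) = -0.0004

θ₁ = 1.3086, θ₂ = 1.2215, θ₃ = -0.0004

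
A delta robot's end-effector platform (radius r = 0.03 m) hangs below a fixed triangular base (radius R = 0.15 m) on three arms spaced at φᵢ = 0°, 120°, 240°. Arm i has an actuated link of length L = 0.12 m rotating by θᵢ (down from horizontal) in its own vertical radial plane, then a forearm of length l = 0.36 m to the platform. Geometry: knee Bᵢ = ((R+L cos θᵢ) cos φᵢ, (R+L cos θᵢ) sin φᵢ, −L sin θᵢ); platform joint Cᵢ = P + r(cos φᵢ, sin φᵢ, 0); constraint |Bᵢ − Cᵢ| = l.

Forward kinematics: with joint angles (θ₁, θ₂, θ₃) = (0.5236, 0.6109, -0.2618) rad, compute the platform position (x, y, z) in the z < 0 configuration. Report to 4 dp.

arm 1 at φ=0.0°: ρ1 = 0.2239;  O1 = (0.2239, 0.0000, -0.0600)
φ2=120.0°: virtual centre (-0.1091, 0.1890, -0.0688), radius l
arm 3 at φ=240.0°: ρ3 = 0.2359;  O3 = (-0.1180, -0.2043, 0.0311)
subtract pairs → two planes through P
plane₁₂: -0.6661x+0.3781y+-0.0177z = -0.0014
Cramer: x(z) = -0.0010+0.1161z;  y(z) = -0.0054+0.2513z
into |P−O₁|² = l²: 1.0767z² + 0.0651z + -0.0754 = 0;  Δ = 0.3289;  z = -0.2965 or 0.2361 → z<0 root = -0.2965
x = -0.0354, y = -0.0799

(-0.0354, -0.0799, -0.2965)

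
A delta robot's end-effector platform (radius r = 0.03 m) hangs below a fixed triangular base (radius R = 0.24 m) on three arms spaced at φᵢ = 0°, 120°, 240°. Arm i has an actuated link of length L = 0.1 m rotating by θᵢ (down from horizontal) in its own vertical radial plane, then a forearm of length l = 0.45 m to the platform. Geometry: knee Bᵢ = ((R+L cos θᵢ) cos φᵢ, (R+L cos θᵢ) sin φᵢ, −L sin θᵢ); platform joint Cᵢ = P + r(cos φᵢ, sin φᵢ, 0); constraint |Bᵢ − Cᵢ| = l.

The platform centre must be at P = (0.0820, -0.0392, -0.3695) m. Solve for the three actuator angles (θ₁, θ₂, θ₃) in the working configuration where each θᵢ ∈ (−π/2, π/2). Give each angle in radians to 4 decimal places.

θ₁ = -0.1746, θ₂ = 0.9602, θ₃ = 0.5236

rotate P by −φ1: (0.0820, -0.0392, -0.3695)
  A=0.1280, B=-0.3695, C=(l²−L²−A²−y'²−z²)/(2L)=0.1902
  γ=atan2(-0.3695,0.1280)=-1.2373;  ψ=arccos(0.4865)=1.0627;  θ1=γ+ψ≈-0.1746
φ2=120.0° → target in arm frame (-0.0749, -0.0514)
  A=0.2849, B=-0.3695, C=(l²−L²−A²−y'²−z²)/(2L)=-0.1393
  √(A²+B²)=0.4666;  θ2 = -0.9139+1.8741 ≈ 0.9602
rotate P by −φ3: (-0.0071, 0.0906, -0.3695)
  A=0.2171, B=-0.3695, C=(l²−L²−A²−y'²−z²)/(2L)=0.0032
  θ3 = atan2(B,A) + arccos(C/0.4285) = 0.5236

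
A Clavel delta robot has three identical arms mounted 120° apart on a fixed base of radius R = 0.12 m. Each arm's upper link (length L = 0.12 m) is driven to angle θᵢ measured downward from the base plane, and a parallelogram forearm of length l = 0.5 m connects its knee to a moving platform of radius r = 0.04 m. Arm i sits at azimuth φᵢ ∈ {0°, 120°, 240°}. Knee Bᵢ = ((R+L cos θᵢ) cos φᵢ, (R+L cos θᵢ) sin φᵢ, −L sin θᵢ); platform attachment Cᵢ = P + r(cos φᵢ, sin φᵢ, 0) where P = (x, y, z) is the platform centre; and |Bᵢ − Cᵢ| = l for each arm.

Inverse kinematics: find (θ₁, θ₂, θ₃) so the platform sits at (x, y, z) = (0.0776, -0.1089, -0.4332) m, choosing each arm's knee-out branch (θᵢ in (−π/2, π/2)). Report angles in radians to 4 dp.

φ1=0.0° → target in arm frame (0.0776, -0.1089)
  e−x'=0.0024;  (l²−L²−(e−x')²−y'²−z²)/2L = 0.1503
  √(A²+B²)=0.4332;  θ1 = -1.5653+1.2165 ≈ -0.3488
φ2=120.0° → target in arm frame (-0.1331, -0.0128)
  A=0.2131, B=-0.4332, C=(l²−L²−A²−y'²−z²)/(2L)=0.0098
  γ=atan2(-0.4332,0.2131)=-1.1136;  ψ=arccos(0.0204)=1.5504;  θ2=γ+ψ≈0.4368
arm 3 (φ=240.0°): x'=0.0555, y'=0.1217
  A cos θ + B sin θ = C:  0.0245·cos θ + -0.4332·sin θ = 0.1356
  θ3 = atan2(B,A) + arccos(C/0.4339) = -0.2613

θ₁ = -0.3488, θ₂ = 0.4368, θ₃ = -0.2613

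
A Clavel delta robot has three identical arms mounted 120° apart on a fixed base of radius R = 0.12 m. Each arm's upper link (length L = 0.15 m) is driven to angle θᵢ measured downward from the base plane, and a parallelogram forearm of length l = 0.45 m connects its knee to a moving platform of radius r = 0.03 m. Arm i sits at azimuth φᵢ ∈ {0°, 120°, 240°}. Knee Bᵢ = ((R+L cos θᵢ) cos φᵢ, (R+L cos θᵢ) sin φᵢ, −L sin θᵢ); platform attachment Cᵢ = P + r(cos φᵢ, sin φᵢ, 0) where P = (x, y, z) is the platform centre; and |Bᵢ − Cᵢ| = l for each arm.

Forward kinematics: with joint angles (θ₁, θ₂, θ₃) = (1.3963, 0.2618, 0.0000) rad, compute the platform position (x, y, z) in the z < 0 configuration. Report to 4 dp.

(-0.2603, -0.0365, -0.3917)

arm 1 at φ=0.0°: (R−r)+L cos θ1 = 0.1160;  centre 1 = (0.1160, 0.0000, -0.1477)
arm 2 at φ=120.0°: (R−r)+L cos θ2 = 0.2349;  centre 2 = (-0.1174, 0.2034, -0.0388)
φ3=240.0°: virtual centre (-0.1200, -0.2078, 0.0000), radius l
subtract pairs → two planes through P
linear system: -0.4670x+0.4068y = 0.0214−0.2178z; -0.4721x+-0.4157y = 0.0223−0.2954z
Cramer: x(z) = -0.0465+0.5457z;  y(z) = -0.0008+0.0910z
into |P−centre ₁|² = l²: 1.3061z² + 0.1179z + -0.1542 = 0;  Δ = 0.8197;  z = -0.3917 or 0.3015 → z<0 root = -0.3917
x = -0.2603, y = -0.0365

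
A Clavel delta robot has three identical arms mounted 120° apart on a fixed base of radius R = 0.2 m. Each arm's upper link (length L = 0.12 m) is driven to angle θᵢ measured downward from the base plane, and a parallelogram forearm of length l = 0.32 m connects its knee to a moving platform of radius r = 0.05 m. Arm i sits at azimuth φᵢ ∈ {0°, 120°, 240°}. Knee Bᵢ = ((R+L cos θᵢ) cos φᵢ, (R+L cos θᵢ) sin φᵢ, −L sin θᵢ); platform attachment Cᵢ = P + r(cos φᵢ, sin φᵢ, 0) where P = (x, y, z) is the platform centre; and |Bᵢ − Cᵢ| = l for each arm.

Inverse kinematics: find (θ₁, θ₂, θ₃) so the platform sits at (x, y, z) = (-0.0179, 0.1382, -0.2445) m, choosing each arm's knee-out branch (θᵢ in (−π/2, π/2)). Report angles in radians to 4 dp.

arm 1 (φ=0.0°): x'=-0.0179, y'=0.1382
  A cos θ + B sin θ = C:  0.1679·cos θ + -0.2445·sin θ = -0.0795
  √(A²+B²)=0.2966;  θ1 = -0.9690+1.8420 ≈ 0.8730
rotate P by −φ2: (0.1286, -0.0536, -0.2445)
  A=0.0214, B=-0.2445, C=(l²−L²−A²−y'²−z²)/(2L)=0.1037
  γ=atan2(-0.2445,0.0214)=-1.4836;  ψ=arccos(0.4226)=1.1345;  θ2=γ+ψ≈-0.3491
rotate P by −φ3: (-0.1107, -0.0846, -0.2445)
  A cos θ + B sin θ = C:  0.2607·cos θ + -0.2445·sin θ = -0.1955
  √(A²+B²)=0.3574;  θ3 = -0.7533+2.1495 ≈ 1.3962

θ₁ = 0.8730, θ₂ = -0.3491, θ₃ = 1.3962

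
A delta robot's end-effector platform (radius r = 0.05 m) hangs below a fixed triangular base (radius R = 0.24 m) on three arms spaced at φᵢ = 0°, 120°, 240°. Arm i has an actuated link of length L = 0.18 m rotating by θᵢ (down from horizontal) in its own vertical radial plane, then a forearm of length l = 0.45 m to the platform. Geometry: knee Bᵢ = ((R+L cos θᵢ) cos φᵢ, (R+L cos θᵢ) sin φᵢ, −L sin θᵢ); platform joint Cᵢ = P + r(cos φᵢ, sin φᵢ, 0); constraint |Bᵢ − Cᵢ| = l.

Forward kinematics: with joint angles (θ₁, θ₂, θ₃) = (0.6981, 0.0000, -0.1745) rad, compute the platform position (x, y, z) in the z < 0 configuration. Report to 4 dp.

(-0.0885, -0.0134, -0.2859)

φ1=0.0°: virtual centre (0.3279, 0.0000, -0.1157), radius l
O2 = (0.3700·cos120.0°, 0.3700·sin120.0°, 0.0000) = (-0.1850, 0.3204, 0.0000)
arm 3 at φ=240.0°: (R−r)+L cos θ3 = 0.3673;  O3 = (-0.1836, -0.3181, 0.0313)
subtract pairs → two planes through P
linear system: -1.0258x+0.6409y = 0.0160−0.2314z; -1.0230x+-0.6361y = 0.0150−0.2939z
Cramer: x(z) = -0.0151+0.2565z;  y(z) = 0.0008+0.0495z
into |P−O₁|² = l²: 1.0682z² + 0.0555z + -0.0715 = 0;  Δ = 0.3084;  z = -0.2859 or 0.2340 → z<0 root = -0.2859
x = -0.0885, y = -0.0134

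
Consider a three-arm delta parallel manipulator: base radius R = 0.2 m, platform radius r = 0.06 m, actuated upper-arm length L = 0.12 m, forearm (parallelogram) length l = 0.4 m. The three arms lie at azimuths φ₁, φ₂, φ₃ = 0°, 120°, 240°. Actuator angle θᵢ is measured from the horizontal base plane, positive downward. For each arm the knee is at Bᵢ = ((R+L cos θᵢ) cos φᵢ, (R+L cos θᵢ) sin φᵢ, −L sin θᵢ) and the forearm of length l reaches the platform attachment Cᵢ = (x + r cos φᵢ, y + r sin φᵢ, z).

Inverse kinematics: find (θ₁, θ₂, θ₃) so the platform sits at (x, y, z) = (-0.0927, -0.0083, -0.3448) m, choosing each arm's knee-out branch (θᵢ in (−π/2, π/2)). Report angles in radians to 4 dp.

θ₁ = 0.8728, θ₂ = 0.1751, θ₃ = 0.0875

rotate P by −φ1: (-0.0927, -0.0083, -0.3448)
  e−x'=0.2327;  (l²−L²−(e−x')²−y'²−z²)/2L = -0.1146
  √(A²+B²)=0.4160;  θ1 = -0.9771+1.8499 ≈ 0.8728
φ2=120.0° → target in arm frame (0.0392, 0.0844)
  A=0.1008, B=-0.3448, C=(l²−L²−A²−y'²−z²)/(2L)=0.0392
  θ2 = atan2(B,A) + arccos(C/0.3592) = 0.1751
φ3=240.0° → target in arm frame (0.0535, -0.0761)
  A=0.0865, B=-0.3448, C=(l²−L²−A²−y'²−z²)/(2L)=0.0560
  √(A²+B²)=0.3555;  θ3 = -1.3251+1.4126 ≈ 0.0875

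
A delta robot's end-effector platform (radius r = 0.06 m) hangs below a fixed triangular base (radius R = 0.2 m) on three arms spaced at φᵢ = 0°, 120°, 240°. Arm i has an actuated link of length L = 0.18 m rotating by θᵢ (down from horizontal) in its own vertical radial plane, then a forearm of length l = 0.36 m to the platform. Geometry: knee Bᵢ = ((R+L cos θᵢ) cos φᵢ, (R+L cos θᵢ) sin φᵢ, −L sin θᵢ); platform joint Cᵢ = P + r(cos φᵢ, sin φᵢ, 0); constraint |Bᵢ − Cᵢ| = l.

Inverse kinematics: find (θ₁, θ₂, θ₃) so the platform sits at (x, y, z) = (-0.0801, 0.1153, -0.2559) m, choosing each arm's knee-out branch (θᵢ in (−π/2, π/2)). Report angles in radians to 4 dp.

θ₁ = 0.9600, θ₂ = -0.3495, θ₃ = 0.8727

rotate P by −φ1: (-0.0801, 0.1153, -0.2559)
  e−x'=0.2201;  (l²−L²−(e−x')²−y'²−z²)/2L = -0.0834
  γ=atan2(-0.2559,0.2201)=-0.8605;  ψ=arccos(-0.2471)=1.8205;  θ1=γ+ψ≈0.9600
φ2=120.0° → target in arm frame (0.1399, 0.0117)
  A cos θ + B sin θ = C:  0.0001·cos θ + -0.2559·sin θ = 0.0877
  θ2 = atan2(B,A) + arccos(C/0.2559) = -0.3495
arm 3 (φ=240.0°): x'=-0.0598, y'=-0.1270
  A=0.1998, B=-0.2559, C=(l²−L²−A²−y'²−z²)/(2L)=-0.0676
  θ3 = atan2(B,A) + arccos(C/0.3247) = 0.8727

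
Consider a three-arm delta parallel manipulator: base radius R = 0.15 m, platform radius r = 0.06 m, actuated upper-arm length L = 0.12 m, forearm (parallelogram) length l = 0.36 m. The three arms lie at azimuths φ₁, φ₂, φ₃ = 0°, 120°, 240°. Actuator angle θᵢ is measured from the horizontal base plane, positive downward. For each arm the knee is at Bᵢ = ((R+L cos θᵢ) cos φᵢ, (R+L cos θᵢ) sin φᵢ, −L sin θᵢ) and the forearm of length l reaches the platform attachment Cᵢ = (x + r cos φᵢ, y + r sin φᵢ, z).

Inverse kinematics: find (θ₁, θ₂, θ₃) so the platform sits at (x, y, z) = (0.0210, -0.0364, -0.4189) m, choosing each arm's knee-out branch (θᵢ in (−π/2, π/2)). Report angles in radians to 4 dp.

arm 1 (φ=0.0°): x'=0.0210, y'=-0.0364
  A=0.0690, B=-0.4189, C=(l²−L²−A²−y'²−z²)/(2L)=-0.2765
  γ=atan2(-0.4189,0.0690)=-1.4075;  ψ=arccos(-0.6513)=2.2801;  θ1=γ+ψ≈0.8726
arm 2 (φ=120.0°): x'=-0.0420, y'=0.0000
  A cos θ + B sin θ = C:  0.1320·cos θ + -0.4189·sin θ = -0.3238
  θ2 = atan2(B,A) + arccos(C/0.4392) = 1.1342
arm 3 (φ=240.0°): x'=0.0210, y'=0.0364
  A=0.0690, B=-0.4189, C=(l²−L²−A²−y'²−z²)/(2L)=-0.2765
  √(A²+B²)=0.4245;  θ3 = -1.4076+2.2801 ≈ 0.8725

θ₁ = 0.8726, θ₂ = 1.1342, θ₃ = 0.8725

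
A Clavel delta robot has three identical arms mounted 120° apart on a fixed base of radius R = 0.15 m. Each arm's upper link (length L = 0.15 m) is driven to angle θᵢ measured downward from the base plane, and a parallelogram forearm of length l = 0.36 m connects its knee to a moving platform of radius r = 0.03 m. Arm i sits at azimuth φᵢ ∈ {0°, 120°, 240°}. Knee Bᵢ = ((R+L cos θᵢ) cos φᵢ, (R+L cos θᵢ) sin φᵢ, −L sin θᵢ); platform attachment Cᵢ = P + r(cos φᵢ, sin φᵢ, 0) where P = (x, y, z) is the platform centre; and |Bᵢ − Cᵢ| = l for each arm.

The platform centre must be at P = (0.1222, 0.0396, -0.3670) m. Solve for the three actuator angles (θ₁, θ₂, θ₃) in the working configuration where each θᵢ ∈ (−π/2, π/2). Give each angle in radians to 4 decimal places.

φ1=0.0° → target in arm frame (0.1222, 0.0396)
  A=-0.0022, B=-0.3670, C=(l²−L²−A²−y'²−z²)/(2L)=-0.0972
  √(A²+B²)=0.3670;  θ1 = -1.5768+1.8389 ≈ 0.2621
φ2=120.0° → target in arm frame (-0.0268, -0.1256)
  A cos θ + B sin θ = C:  0.1468·cos θ + -0.3670·sin θ = -0.2164
  γ=atan2(-0.3670,0.1468)=-1.1903;  ψ=arccos(-0.5475)=2.1502;  θ2=γ+ψ≈0.9599
φ3=240.0° → target in arm frame (-0.0954, 0.0860)
  A=0.2154, B=-0.3670, C=(l²−L²−A²−y'²−z²)/(2L)=-0.2713
  √(A²+B²)=0.4255;  θ3 = -1.0401+2.2620 ≈ 1.2220

θ₁ = 0.2621, θ₂ = 0.9599, θ₃ = 1.2220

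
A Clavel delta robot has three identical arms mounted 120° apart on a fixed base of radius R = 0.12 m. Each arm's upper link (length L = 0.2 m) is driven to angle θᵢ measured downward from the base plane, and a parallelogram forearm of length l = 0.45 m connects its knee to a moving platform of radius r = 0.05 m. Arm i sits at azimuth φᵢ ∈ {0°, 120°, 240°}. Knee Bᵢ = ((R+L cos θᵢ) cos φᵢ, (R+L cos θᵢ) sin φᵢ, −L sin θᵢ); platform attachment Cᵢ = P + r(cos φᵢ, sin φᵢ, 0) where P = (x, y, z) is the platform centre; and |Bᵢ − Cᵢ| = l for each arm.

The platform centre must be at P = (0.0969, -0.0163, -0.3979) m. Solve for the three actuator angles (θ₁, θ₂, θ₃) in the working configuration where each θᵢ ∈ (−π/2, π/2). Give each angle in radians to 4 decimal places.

θ₁ = -0.0875, θ₂ = 0.4359, θ₃ = 0.3489

rotate P by −φ1: (0.0969, -0.0163, -0.3979)
  e−x'=-0.0269;  (l²−L²−(e−x')²−y'²−z²)/2L = 0.0080
  √(A²+B²)=0.3988;  θ1 = -1.6383+1.5508 ≈ -0.0875
arm 2 (φ=120.0°): x'=-0.0626, y'=-0.0758
  e−x'=0.1326;  (l²−L²−(e−x')²−y'²−z²)/2L = -0.0478
  √(A²+B²)=0.4194;  θ2 = -1.2492+1.6851 ≈ 0.4359
φ3=240.0° → target in arm frame (-0.0343, 0.0921)
  A=0.1043, B=-0.3979, C=(l²−L²−A²−y'²−z²)/(2L)=-0.0380
  θ3 = atan2(B,A) + arccos(C/0.4114) = 0.3489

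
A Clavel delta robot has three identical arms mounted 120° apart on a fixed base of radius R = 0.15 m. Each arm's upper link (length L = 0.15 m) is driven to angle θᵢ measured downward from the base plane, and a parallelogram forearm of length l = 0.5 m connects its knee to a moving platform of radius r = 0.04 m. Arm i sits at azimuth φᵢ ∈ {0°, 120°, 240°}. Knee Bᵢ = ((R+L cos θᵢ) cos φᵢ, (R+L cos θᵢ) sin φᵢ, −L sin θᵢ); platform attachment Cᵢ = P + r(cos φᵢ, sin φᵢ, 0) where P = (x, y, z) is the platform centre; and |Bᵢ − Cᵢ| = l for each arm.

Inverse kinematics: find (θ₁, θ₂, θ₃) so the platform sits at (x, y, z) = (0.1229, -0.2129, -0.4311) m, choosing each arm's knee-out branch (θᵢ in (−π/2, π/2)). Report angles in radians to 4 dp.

φ1=0.0° → target in arm frame (0.1229, -0.2129)
  A=-0.0129, B=-0.4311, C=(l²−L²−A²−y'²−z²)/(2L)=-0.0128
  √(A²+B²)=0.4313;  θ1 = -1.6007+1.6005 ≈ -0.0002
arm 2 (φ=120.0°): x'=-0.2458, y'=0.0000
  A cos θ + B sin θ = C:  0.3558·cos θ + -0.4311·sin θ = -0.2832
  √(A²+B²)=0.5590;  θ2 = -0.8808+2.1021 ≈ 1.2213
rotate P by −φ3: (0.1229, 0.2129, -0.4311)
  A=-0.0129, B=-0.4311, C=(l²−L²−A²−y'²−z²)/(2L)=-0.0128
  √(A²+B²)=0.4313;  θ3 = -1.6008+1.6004 ≈ -0.0003

θ₁ = -0.0002, θ₂ = 1.2213, θ₃ = -0.0003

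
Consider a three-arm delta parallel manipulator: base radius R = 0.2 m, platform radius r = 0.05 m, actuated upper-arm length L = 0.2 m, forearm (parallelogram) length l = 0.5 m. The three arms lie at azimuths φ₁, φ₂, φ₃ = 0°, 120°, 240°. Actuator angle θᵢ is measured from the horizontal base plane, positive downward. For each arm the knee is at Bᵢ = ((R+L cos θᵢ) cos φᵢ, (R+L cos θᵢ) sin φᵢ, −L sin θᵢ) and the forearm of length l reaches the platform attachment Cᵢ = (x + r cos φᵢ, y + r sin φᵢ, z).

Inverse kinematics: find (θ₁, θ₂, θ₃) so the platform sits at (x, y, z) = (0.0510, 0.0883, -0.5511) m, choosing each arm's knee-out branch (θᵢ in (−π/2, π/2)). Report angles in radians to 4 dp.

θ₁ = 0.6979, θ₂ = 0.6980, θ₃ = 1.1345

rotate P by −φ1: (0.0510, 0.0883, -0.5511)
  A cos θ + B sin θ = C:  0.0990·cos θ + -0.5511·sin θ = -0.2783
  √(A²+B²)=0.5599;  θ1 = -1.3931+2.0909 ≈ 0.6979
φ2=120.0° → target in arm frame (0.0510, -0.0883)
  A cos θ + B sin θ = C:  0.0990·cos θ + -0.5511·sin θ = -0.2783
  θ2 = atan2(B,A) + arccos(C/0.5599) = 0.6980
φ3=240.0° → target in arm frame (-0.1020, 0.0000)
  A=0.2520, B=-0.5511, C=(l²−L²−A²−y'²−z²)/(2L)=-0.3930
  √(A²+B²)=0.6060;  θ3 = -1.1420+2.2765 ≈ 1.1345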